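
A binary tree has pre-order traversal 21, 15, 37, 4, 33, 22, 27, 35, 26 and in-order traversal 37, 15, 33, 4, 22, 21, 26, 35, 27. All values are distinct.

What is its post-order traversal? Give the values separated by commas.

37, 33, 22, 4, 15, 26, 35, 27, 21

The first element of pre-order is the root; it splits in-order into left and right subtrees.
Root 21: left subtree has 5 nodes {37, 15, 33, 4, 22}, right has 3 {26, 35, 27}.
  Root 15: left subtree has 1 node {37}, right has 3 {33, 4, 22}.
    Root 4: left subtree has 1 node {33}, right has 1 {22}.
  Root 27: left subtree has 2 nodes {26, 35}, right has 0 { }.
    Root 35: left subtree has 1 node {26}, right has 0 { }.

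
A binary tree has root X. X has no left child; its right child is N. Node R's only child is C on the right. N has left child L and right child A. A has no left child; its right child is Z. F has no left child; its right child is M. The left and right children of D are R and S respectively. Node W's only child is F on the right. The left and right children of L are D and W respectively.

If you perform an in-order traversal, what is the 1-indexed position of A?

11

In-order visits the left subtree, then the node, then the right subtree.
At X: no left child.
Visit X.
At X: go right to N.
  At N: go left to L.
    At L: go left to D.
      At D: go left to R.
        At R: no left child.
        Visit R.
        At R: go right to C.
          C is a leaf — visit C.
      Visit D.
      At D: go right to S.
        S is a leaf — visit S.
    Visit L.
    At L: go right to W.
      At W: no left child.
      Visit W.
      At W: go right to F.
        At F: no left child.
        Visit F.
        At F: go right to M.
          M is a leaf — visit M.
  Visit N.
  At N: go right to A.
    At A: no left child.
    Visit A.
    At A: go right to Z.
      Z is a leaf — visit Z.
Full in-order sequence: X, R, C, D, S, L, W, F, M, N, A, Z.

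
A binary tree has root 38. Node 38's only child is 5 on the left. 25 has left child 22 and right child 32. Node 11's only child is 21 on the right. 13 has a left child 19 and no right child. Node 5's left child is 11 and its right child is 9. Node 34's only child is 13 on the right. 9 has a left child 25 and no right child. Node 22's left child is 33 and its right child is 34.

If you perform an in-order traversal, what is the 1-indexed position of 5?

3

In-order visits the left subtree, then the node, then the right subtree.
At 38: go left to 5.
  At 5: go left to 11.
    At 11: no left child.
    Visit 11.
    At 11: go right to 21.
      21 is a leaf — visit 21.
  Visit 5.
  At 5: go right to 9.
    At 9: go left to 25.
      At 25: go left to 22.
        At 22: go left to 33.
          33 is a leaf — visit 33.
        Visit 22.
        At 22: go right to 34.
          At 34: no left child.
          Visit 34.
          At 34: go right to 13.
            At 13: go left to 19.
              19 is a leaf — visit 19.
            Visit 13.
            At 13: no right child.
      Visit 25.
      At 25: go right to 32.
        32 is a leaf — visit 32.
    Visit 9.
    At 9: no right child.
Visit 38.
At 38: no right child.
Full in-order sequence: 11, 21, 5, 33, 22, 34, 19, 13, 25, 32, 9, 38.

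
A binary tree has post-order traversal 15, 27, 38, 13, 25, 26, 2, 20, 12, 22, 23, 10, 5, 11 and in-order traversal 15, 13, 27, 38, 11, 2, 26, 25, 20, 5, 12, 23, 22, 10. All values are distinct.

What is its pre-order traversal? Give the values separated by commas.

The last element of post-order is the root; it splits in-order into left and right subtrees.
Root 11: left subtree has 4 nodes {15, 13, 27, 38}, right has 9 {2, 26, 25, 20, 5, 12, 23, 22, 10}.
  Root 13: left subtree has 1 node {15}, right has 2 {27, 38}.
    Root 38: left subtree has 1 node {27}, right has 0 { }.
  Root 5: left subtree has 4 nodes {2, 26, 25, 20}, right has 4 {12, 23, 22, 10}.
    Root 20: left subtree has 3 nodes {2, 26, 25}, right has 0 { }.
      Root 2: left subtree has 0 nodes { }, right has 2 {26, 25}.
        Root 26: left subtree has 0 nodes { }, right has 1 {25}.
    Root 10: left subtree has 3 nodes {12, 23, 22}, right has 0 { }.
      Root 23: left subtree has 1 node {12}, right has 1 {22}.

11, 13, 15, 38, 27, 5, 20, 2, 26, 25, 10, 23, 12, 22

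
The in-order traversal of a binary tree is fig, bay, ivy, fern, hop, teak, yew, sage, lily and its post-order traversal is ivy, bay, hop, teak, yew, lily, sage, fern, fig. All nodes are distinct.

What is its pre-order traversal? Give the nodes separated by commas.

fig, fern, bay, ivy, sage, yew, teak, hop, lily

The last element of post-order is the root; it splits in-order into left and right subtrees.
Root fig: left subtree has 0 nodes { }, right has 8 {bay, ivy, fern, hop, teak, yew, sage, lily}.
  Root fern: left subtree has 2 nodes {bay, ivy}, right has 5 {hop, teak, yew, sage, lily}.
    Root bay: left subtree has 0 nodes { }, right has 1 {ivy}.
    Root sage: left subtree has 3 nodes {hop, teak, yew}, right has 1 {lily}.
      Root yew: left subtree has 2 nodes {hop, teak}, right has 0 { }.
        Root teak: left subtree has 1 node {hop}, right has 0 { }.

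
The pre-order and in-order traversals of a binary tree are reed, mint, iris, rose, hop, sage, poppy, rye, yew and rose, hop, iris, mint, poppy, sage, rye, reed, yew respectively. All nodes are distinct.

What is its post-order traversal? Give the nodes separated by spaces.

hop rose iris poppy rye sage mint yew reed

The first element of pre-order is the root; it splits in-order into left and right subtrees.
Root reed: left subtree has 7 nodes {rose, hop, iris, mint, poppy, sage, rye}, right has 1 {yew}.
  Root mint: left subtree has 3 nodes {rose, hop, iris}, right has 3 {poppy, sage, rye}.
    Root iris: left subtree has 2 nodes {rose, hop}, right has 0 { }.
      Root rose: left subtree has 0 nodes { }, right has 1 {hop}.
    Root sage: left subtree has 1 node {poppy}, right has 1 {rye}.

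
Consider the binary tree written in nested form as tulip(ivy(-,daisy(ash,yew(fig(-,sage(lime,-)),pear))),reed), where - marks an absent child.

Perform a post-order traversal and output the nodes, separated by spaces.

ash lime sage fig pear yew daisy ivy reed tulip

Post-order visits the left subtree, then the right subtree, then the node.
At tulip: go left to ivy.
  At ivy: no left child.
  At ivy: go right to daisy.
    At daisy: go left to ash.
      ash is a leaf — visit ash.
    At daisy: go right to yew.
      At yew: go left to fig.
        At fig: no left child.
        At fig: go right to sage.
          At sage: go left to lime.
            lime is a leaf — visit lime.
          At sage: no right child.
          Visit sage.
        Visit fig.
      At yew: go right to pear.
        pear is a leaf — visit pear.
      Visit yew.
    Visit daisy.
  Visit ivy.
At tulip: go right to reed.
  reed is a leaf — visit reed.
Visit tulip.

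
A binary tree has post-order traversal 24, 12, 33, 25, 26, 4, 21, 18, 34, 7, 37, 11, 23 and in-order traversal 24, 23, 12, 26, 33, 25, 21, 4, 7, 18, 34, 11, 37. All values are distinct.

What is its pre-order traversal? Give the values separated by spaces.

23 24 11 7 21 26 12 25 33 4 34 18 37

The last element of post-order is the root; it splits in-order into left and right subtrees.
Root 23: left subtree has 1 node {24}, right has 11 {12, 26, 33, 25, 21, 4, 7, 18, 34, 11, 37}.
  Root 11: left subtree has 9 nodes {12, 26, 33, 25, 21, 4, 7, 18, 34}, right has 1 {37}.
    Root 7: left subtree has 6 nodes {12, 26, 33, 25, 21, 4}, right has 2 {18, 34}.
      Root 21: left subtree has 4 nodes {12, 26, 33, 25}, right has 1 {4}.
        Root 26: left subtree has 1 node {12}, right has 2 {33, 25}.
          Root 25: left subtree has 1 node {33}, right has 0 { }.
      Root 34: left subtree has 1 node {18}, right has 0 { }.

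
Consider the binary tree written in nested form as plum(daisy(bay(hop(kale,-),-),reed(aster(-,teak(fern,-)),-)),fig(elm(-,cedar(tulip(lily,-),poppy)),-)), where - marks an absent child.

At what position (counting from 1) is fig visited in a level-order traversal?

3

Level-order visits nodes level by level from the root, left to right within each level.
Level 0: plum
Level 1: daisy, fig
Level 2: bay, reed, elm
Level 3: hop, aster, cedar
Level 4: kale, teak, tulip, poppy
Level 5: fern, lily
Full level-order sequence: plum, daisy, fig, bay, reed, elm, hop, aster, cedar, kale, teak, tulip, poppy, fern, lily.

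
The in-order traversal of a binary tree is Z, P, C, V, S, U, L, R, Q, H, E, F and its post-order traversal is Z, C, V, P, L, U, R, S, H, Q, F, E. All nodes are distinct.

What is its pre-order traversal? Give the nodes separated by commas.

The last element of post-order is the root; it splits in-order into left and right subtrees.
Root E: left subtree has 10 nodes {Z, P, C, V, S, U, L, R, Q, H}, right has 1 {F}.
  Root Q: left subtree has 8 nodes {Z, P, C, V, S, U, L, R}, right has 1 {H}.
    Root S: left subtree has 4 nodes {Z, P, C, V}, right has 3 {U, L, R}.
      Root P: left subtree has 1 node {Z}, right has 2 {C, V}.
        Root V: left subtree has 1 node {C}, right has 0 { }.
      Root R: left subtree has 2 nodes {U, L}, right has 0 { }.
        Root U: left subtree has 0 nodes { }, right has 1 {L}.

E, Q, S, P, Z, V, C, R, U, L, H, F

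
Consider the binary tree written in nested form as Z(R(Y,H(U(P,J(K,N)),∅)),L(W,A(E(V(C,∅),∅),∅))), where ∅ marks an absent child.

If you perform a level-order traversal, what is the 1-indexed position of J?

Level-order visits nodes level by level from the root, left to right within each level.
Level 0: Z
Level 1: R, L
Level 2: Y, H, W, A
Level 3: U, E
Level 4: P, J, V
Level 5: K, N, C
Full level-order sequence: Z, R, L, Y, H, W, A, U, E, P, J, V, K, N, C.

11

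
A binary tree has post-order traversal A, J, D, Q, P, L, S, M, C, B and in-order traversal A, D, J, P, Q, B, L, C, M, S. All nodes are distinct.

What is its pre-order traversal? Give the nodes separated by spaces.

The last element of post-order is the root; it splits in-order into left and right subtrees.
Root B: left subtree has 5 nodes {A, D, J, P, Q}, right has 4 {L, C, M, S}.
  Root P: left subtree has 3 nodes {A, D, J}, right has 1 {Q}.
    Root D: left subtree has 1 node {A}, right has 1 {J}.
  Root C: left subtree has 1 node {L}, right has 2 {M, S}.
    Root M: left subtree has 0 nodes { }, right has 1 {S}.

B P D A J Q C L M S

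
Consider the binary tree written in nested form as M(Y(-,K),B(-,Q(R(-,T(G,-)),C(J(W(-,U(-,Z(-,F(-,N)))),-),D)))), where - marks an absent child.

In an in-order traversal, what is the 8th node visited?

Q

In-order visits the left subtree, then the node, then the right subtree.
At M: go left to Y.
  At Y: no left child.
  Visit Y.
  At Y: go right to K.
    K is a leaf — visit K.
Visit M.
At M: go right to B.
  At B: no left child.
  Visit B.
  At B: go right to Q.
    At Q: go left to R.
      At R: no left child.
      Visit R.
      At R: go right to T.
        At T: go left to G.
          G is a leaf — visit G.
        Visit T.
        At T: no right child.
    Visit Q.
    At Q: go right to C.
      At C: go left to J.
        At J: go left to W.
          At W: no left child.
          Visit W.
          At W: go right to U.
            At U: no left child.
            Visit U.
            At U: go right to Z.
              At Z: no left child.
              Visit Z.
              At Z: go right to F.
                At F: no left child.
                Visit F.
                At F: go right to N.
                  N is a leaf — visit N.
        Visit J.
        At J: no right child.
      Visit C.
      At C: go right to D.
        D is a leaf — visit D.
Full in-order sequence: Y, K, M, B, R, G, T, Q, W, U, Z, F, N, J, C, D.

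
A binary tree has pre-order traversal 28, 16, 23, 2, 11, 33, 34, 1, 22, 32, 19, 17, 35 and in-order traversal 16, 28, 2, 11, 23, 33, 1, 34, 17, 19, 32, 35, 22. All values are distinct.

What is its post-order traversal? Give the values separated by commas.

The first element of pre-order is the root; it splits in-order into left and right subtrees.
Root 28: left subtree has 1 node {16}, right has 11 {2, 11, 23, 33, 1, 34, 17, 19, 32, 35, 22}.
  Root 23: left subtree has 2 nodes {2, 11}, right has 8 {33, 1, 34, 17, 19, 32, 35, 22}.
    Root 2: left subtree has 0 nodes { }, right has 1 {11}.
    Root 33: left subtree has 0 nodes { }, right has 7 {1, 34, 17, 19, 32, 35, 22}.
      Root 34: left subtree has 1 node {1}, right has 5 {17, 19, 32, 35, 22}.
        Root 22: left subtree has 4 nodes {17, 19, 32, 35}, right has 0 { }.
          Root 32: left subtree has 2 nodes {17, 19}, right has 1 {35}.
            Root 19: left subtree has 1 node {17}, right has 0 { }.

16, 11, 2, 1, 17, 19, 35, 32, 22, 34, 33, 23, 28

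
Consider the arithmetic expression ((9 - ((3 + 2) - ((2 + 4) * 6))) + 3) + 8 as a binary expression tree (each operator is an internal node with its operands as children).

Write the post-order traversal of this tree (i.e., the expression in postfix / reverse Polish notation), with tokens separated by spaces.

Post-order on an expression tree gives postfix notation: for each operator, emit left operand, right operand, then the operator.

9 3 2 + 2 4 + 6 * - - 3 + 8 +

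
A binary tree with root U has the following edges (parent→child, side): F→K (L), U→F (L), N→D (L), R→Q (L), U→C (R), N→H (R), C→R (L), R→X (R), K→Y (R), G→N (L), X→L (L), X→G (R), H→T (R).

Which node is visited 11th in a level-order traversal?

N

Level-order visits nodes level by level from the root, left to right within each level.
Level 0: U
Level 1: F, C
Level 2: K, R
Level 3: Y, Q, X
Level 4: L, G
Level 5: N
Level 6: D, H
Level 7: T
Full level-order sequence: U, F, C, K, R, Y, Q, X, L, G, N, D, H, T.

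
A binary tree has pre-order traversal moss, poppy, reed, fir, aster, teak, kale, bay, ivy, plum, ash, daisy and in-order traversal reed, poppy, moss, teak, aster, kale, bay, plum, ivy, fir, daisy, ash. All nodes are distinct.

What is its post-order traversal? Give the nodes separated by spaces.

The first element of pre-order is the root; it splits in-order into left and right subtrees.
Root moss: left subtree has 2 nodes {reed, poppy}, right has 9 {teak, aster, kale, bay, plum, ivy, fir, daisy, ash}.
  Root poppy: left subtree has 1 node {reed}, right has 0 { }.
  Root fir: left subtree has 6 nodes {teak, aster, kale, bay, plum, ivy}, right has 2 {daisy, ash}.
    Root aster: left subtree has 1 node {teak}, right has 4 {kale, bay, plum, ivy}.
      Root kale: left subtree has 0 nodes { }, right has 3 {bay, plum, ivy}.
        Root bay: left subtree has 0 nodes { }, right has 2 {plum, ivy}.
          Root ivy: left subtree has 1 node {plum}, right has 0 { }.
    Root ash: left subtree has 1 node {daisy}, right has 0 { }.

reed poppy teak plum ivy bay kale aster daisy ash fir moss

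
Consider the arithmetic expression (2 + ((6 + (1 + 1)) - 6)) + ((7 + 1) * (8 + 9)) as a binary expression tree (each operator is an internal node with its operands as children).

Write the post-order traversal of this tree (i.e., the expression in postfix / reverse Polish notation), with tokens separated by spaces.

2 6 1 1 + + 6 - + 7 1 + 8 9 + * +

Post-order on an expression tree gives postfix notation: for each operator, emit left operand, right operand, then the operator.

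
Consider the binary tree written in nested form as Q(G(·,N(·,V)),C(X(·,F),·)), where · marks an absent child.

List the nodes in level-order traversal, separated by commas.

Q, G, C, N, X, V, F

Level-order visits nodes level by level from the root, left to right within each level.
Level 0: Q
Level 1: G, C
Level 2: N, X
Level 3: V, F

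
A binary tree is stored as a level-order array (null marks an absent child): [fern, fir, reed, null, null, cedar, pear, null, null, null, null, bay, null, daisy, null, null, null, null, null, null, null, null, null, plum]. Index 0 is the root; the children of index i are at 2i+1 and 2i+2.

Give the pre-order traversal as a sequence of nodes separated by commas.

Pre-order visits the node, then its left subtree, then its right subtree.
Visit fern.
At fern: go left to fir.
  fir is a leaf — visit fir.
At fern: go right to reed.
  Visit reed.
  At reed: go left to cedar.
    Visit cedar.
    At cedar: go left to bay.
      Visit bay.
      At bay: go left to plum.
        plum is a leaf — visit plum.
      At bay: no right child.
    At cedar: no right child.
  At reed: go right to pear.
    Visit pear.
    At pear: go left to daisy.
      daisy is a leaf — visit daisy.
    At pear: no right child.

fern, fir, reed, cedar, bay, plum, pear, daisy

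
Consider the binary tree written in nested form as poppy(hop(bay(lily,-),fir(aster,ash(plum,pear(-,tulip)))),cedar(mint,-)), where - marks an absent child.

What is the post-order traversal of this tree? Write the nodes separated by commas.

lily, bay, aster, plum, tulip, pear, ash, fir, hop, mint, cedar, poppy

Post-order visits the left subtree, then the right subtree, then the node.
At poppy: go left to hop.
  At hop: go left to bay.
    At bay: go left to lily.
      lily is a leaf — visit lily.
    At bay: no right child.
    Visit bay.
  At hop: go right to fir.
    At fir: go left to aster.
      aster is a leaf — visit aster.
    At fir: go right to ash.
      At ash: go left to plum.
        plum is a leaf — visit plum.
      At ash: go right to pear.
        At pear: no left child.
        At pear: go right to tulip.
          tulip is a leaf — visit tulip.
        Visit pear.
      Visit ash.
    Visit fir.
  Visit hop.
At poppy: go right to cedar.
  At cedar: go left to mint.
    mint is a leaf — visit mint.
  At cedar: no right child.
  Visit cedar.
Visit poppy.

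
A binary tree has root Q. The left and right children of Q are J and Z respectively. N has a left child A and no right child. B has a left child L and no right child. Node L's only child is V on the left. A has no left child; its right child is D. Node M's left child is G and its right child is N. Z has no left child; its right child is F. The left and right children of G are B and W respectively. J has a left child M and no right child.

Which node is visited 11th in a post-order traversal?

Post-order visits the left subtree, then the right subtree, then the node.
At Q: go left to J.
  At J: go left to M.
    At M: go left to G.
      At G: go left to B.
        At B: go left to L.
          At L: go left to V.
            V is a leaf — visit V.
          At L: no right child.
          Visit L.
        At B: no right child.
        Visit B.
      At G: go right to W.
        W is a leaf — visit W.
      Visit G.
    At M: go right to N.
      At N: go left to A.
        At A: no left child.
        At A: go right to D.
          D is a leaf — visit D.
        Visit A.
      At N: no right child.
      Visit N.
    Visit M.
  At J: no right child.
  Visit J.
At Q: go right to Z.
  At Z: no left child.
  At Z: go right to F.
    F is a leaf — visit F.
  Visit Z.
Visit Q.
Full post-order sequence: V, L, B, W, G, D, A, N, M, J, F, Z, Q.

F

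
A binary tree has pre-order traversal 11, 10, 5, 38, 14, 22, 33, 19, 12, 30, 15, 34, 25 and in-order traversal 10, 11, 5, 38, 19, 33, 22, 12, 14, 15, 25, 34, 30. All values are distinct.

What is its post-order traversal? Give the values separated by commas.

The first element of pre-order is the root; it splits in-order into left and right subtrees.
Root 11: left subtree has 1 node {10}, right has 11 {5, 38, 19, 33, 22, 12, 14, 15, 25, 34, 30}.
  Root 5: left subtree has 0 nodes { }, right has 10 {38, 19, 33, 22, 12, 14, 15, 25, 34, 30}.
    Root 38: left subtree has 0 nodes { }, right has 9 {19, 33, 22, 12, 14, 15, 25, 34, 30}.
      Root 14: left subtree has 4 nodes {19, 33, 22, 12}, right has 4 {15, 25, 34, 30}.
        Root 22: left subtree has 2 nodes {19, 33}, right has 1 {12}.
          Root 33: left subtree has 1 node {19}, right has 0 { }.
        Root 30: left subtree has 3 nodes {15, 25, 34}, right has 0 { }.
          Root 15: left subtree has 0 nodes { }, right has 2 {25, 34}.
            Root 34: left subtree has 1 node {25}, right has 0 { }.

10, 19, 33, 12, 22, 25, 34, 15, 30, 14, 38, 5, 11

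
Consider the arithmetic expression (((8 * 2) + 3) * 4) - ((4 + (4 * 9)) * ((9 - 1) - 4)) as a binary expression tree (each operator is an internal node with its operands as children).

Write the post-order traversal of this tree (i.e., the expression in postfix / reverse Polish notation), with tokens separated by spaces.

Post-order on an expression tree gives postfix notation: for each operator, emit left operand, right operand, then the operator.

8 2 * 3 + 4 * 4 4 9 * + 9 1 - 4 - * -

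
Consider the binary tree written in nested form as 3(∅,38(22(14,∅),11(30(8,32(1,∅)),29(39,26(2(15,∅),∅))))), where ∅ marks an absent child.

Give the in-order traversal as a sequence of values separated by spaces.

3 14 22 38 8 30 1 32 11 39 29 15 2 26

In-order visits the left subtree, then the node, then the right subtree.
At 3: no left child.
Visit 3.
At 3: go right to 38.
  At 38: go left to 22.
    At 22: go left to 14.
      14 is a leaf — visit 14.
    Visit 22.
    At 22: no right child.
  Visit 38.
  At 38: go right to 11.
    At 11: go left to 30.
      At 30: go left to 8.
        8 is a leaf — visit 8.
      Visit 30.
      At 30: go right to 32.
        At 32: go left to 1.
          1 is a leaf — visit 1.
        Visit 32.
        At 32: no right child.
    Visit 11.
    At 11: go right to 29.
      At 29: go left to 39.
        39 is a leaf — visit 39.
      Visit 29.
      At 29: go right to 26.
        At 26: go left to 2.
          At 2: go left to 15.
            15 is a leaf — visit 15.
          Visit 2.
          At 2: no right child.
        Visit 26.
        At 26: no right child.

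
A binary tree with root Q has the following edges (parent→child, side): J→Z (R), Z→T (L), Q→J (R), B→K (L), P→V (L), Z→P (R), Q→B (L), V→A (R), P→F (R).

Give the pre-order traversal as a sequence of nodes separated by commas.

Q, B, K, J, Z, T, P, V, A, F

Pre-order visits the node, then its left subtree, then its right subtree.
Visit Q.
At Q: go left to B.
  Visit B.
  At B: go left to K.
    K is a leaf — visit K.
  At B: no right child.
At Q: go right to J.
  Visit J.
  At J: no left child.
  At J: go right to Z.
    Visit Z.
    At Z: go left to T.
      T is a leaf — visit T.
    At Z: go right to P.
      Visit P.
      At P: go left to V.
        Visit V.
        At V: no left child.
        At V: go right to A.
          A is a leaf — visit A.
      At P: go right to F.
        F is a leaf — visit F.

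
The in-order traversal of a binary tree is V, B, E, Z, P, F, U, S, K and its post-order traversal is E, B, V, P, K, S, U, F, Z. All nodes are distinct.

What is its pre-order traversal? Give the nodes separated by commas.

The last element of post-order is the root; it splits in-order into left and right subtrees.
Root Z: left subtree has 3 nodes {V, B, E}, right has 5 {P, F, U, S, K}.
  Root V: left subtree has 0 nodes { }, right has 2 {B, E}.
    Root B: left subtree has 0 nodes { }, right has 1 {E}.
  Root F: left subtree has 1 node {P}, right has 3 {U, S, K}.
    Root U: left subtree has 0 nodes { }, right has 2 {S, K}.
      Root S: left subtree has 0 nodes { }, right has 1 {K}.

Z, V, B, E, F, P, U, S, K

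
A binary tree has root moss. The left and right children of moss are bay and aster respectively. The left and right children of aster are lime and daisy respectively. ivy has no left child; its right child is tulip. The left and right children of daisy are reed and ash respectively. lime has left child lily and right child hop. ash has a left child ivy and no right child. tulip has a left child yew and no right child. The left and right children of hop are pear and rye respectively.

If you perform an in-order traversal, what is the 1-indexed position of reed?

9

In-order visits the left subtree, then the node, then the right subtree.
At moss: go left to bay.
  bay is a leaf — visit bay.
Visit moss.
At moss: go right to aster.
  At aster: go left to lime.
    At lime: go left to lily.
      lily is a leaf — visit lily.
    Visit lime.
    At lime: go right to hop.
      At hop: go left to pear.
        pear is a leaf — visit pear.
      Visit hop.
      At hop: go right to rye.
        rye is a leaf — visit rye.
  Visit aster.
  At aster: go right to daisy.
    At daisy: go left to reed.
      reed is a leaf — visit reed.
    Visit daisy.
    At daisy: go right to ash.
      At ash: go left to ivy.
        At ivy: no left child.
        Visit ivy.
        At ivy: go right to tulip.
          At tulip: go left to yew.
            yew is a leaf — visit yew.
          Visit tulip.
          At tulip: no right child.
      Visit ash.
      At ash: no right child.
Full in-order sequence: bay, moss, lily, lime, pear, hop, rye, aster, reed, daisy, ivy, yew, tulip, ash.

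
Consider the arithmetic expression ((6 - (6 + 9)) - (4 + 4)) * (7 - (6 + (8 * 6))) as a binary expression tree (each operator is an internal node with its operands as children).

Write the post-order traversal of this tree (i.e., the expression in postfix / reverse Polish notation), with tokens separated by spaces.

Post-order on an expression tree gives postfix notation: for each operator, emit left operand, right operand, then the operator.

6 6 9 + - 4 4 + - 7 6 8 6 * + - *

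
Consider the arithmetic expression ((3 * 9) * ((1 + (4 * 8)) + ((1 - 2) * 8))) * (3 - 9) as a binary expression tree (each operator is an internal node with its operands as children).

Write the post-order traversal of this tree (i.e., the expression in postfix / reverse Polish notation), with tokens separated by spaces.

Post-order on an expression tree gives postfix notation: for each operator, emit left operand, right operand, then the operator.

3 9 * 1 4 8 * + 1 2 - 8 * + * 3 9 - *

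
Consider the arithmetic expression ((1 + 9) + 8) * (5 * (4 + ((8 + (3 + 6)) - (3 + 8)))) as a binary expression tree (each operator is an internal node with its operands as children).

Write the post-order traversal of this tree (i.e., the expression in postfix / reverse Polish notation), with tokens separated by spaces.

Post-order on an expression tree gives postfix notation: for each operator, emit left operand, right operand, then the operator.

1 9 + 8 + 5 4 8 3 6 + + 3 8 + - + * *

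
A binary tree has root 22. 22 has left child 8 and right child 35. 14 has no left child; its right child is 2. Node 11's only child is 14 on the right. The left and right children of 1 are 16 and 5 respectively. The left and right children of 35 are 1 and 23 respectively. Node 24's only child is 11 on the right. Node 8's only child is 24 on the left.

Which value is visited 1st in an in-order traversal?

In-order visits the left subtree, then the node, then the right subtree.
At 22: go left to 8.
  At 8: go left to 24.
    At 24: no left child.
    Visit 24.
    At 24: go right to 11.
      At 11: no left child.
      Visit 11.
      At 11: go right to 14.
        At 14: no left child.
        Visit 14.
        At 14: go right to 2.
          2 is a leaf — visit 2.
  Visit 8.
  At 8: no right child.
Visit 22.
At 22: go right to 35.
  At 35: go left to 1.
    At 1: go left to 16.
      16 is a leaf — visit 16.
    Visit 1.
    At 1: go right to 5.
      5 is a leaf — visit 5.
  Visit 35.
  At 35: go right to 23.
    23 is a leaf — visit 23.
Full in-order sequence: 24, 11, 14, 2, 8, 22, 16, 1, 5, 35, 23.

24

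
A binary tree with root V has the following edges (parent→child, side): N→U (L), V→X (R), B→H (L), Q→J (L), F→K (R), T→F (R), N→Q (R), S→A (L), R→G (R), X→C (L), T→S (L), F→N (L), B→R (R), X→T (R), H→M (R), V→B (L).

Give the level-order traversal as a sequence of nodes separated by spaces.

V B X H R C T M G S F A N K U Q J

Level-order visits nodes level by level from the root, left to right within each level.
Level 0: V
Level 1: B, X
Level 2: H, R, C, T
Level 3: M, G, S, F
Level 4: A, N, K
Level 5: U, Q
Level 6: J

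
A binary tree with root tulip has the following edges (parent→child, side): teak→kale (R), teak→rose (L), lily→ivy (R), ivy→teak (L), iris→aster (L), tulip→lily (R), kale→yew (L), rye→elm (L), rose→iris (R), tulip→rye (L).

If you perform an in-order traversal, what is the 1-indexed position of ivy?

11

In-order visits the left subtree, then the node, then the right subtree.
At tulip: go left to rye.
  At rye: go left to elm.
    elm is a leaf — visit elm.
  Visit rye.
  At rye: no right child.
Visit tulip.
At tulip: go right to lily.
  At lily: no left child.
  Visit lily.
  At lily: go right to ivy.
    At ivy: go left to teak.
      At teak: go left to rose.
        At rose: no left child.
        Visit rose.
        At rose: go right to iris.
          At iris: go left to aster.
            aster is a leaf — visit aster.
          Visit iris.
          At iris: no right child.
      Visit teak.
      At teak: go right to kale.
        At kale: go left to yew.
          yew is a leaf — visit yew.
        Visit kale.
        At kale: no right child.
    Visit ivy.
    At ivy: no right child.
Full in-order sequence: elm, rye, tulip, lily, rose, aster, iris, teak, yew, kale, ivy.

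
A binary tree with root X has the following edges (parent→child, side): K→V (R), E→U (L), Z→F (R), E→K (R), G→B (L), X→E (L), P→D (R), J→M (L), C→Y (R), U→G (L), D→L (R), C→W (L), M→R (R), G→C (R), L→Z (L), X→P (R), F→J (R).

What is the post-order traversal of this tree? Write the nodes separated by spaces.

Post-order visits the left subtree, then the right subtree, then the node.
At X: go left to E.
  At E: go left to U.
    At U: go left to G.
      At G: go left to B.
        B is a leaf — visit B.
      At G: go right to C.
        At C: go left to W.
          W is a leaf — visit W.
        At C: go right to Y.
          Y is a leaf — visit Y.
        Visit C.
      Visit G.
    At U: no right child.
    Visit U.
  At E: go right to K.
    At K: no left child.
    At K: go right to V.
      V is a leaf — visit V.
    Visit K.
  Visit E.
At X: go right to P.
  At P: no left child.
  At P: go right to D.
    At D: no left child.
    At D: go right to L.
      At L: go left to Z.
        At Z: no left child.
        At Z: go right to F.
          At F: no left child.
          At F: go right to J.
            At J: go left to M.
              At M: no left child.
              At M: go right to R.
                R is a leaf — visit R.
              Visit M.
            At J: no right child.
            Visit J.
          Visit F.
        Visit Z.
      At L: no right child.
      Visit L.
    Visit D.
  Visit P.
Visit X.

B W Y C G U V K E R M J F Z L D P X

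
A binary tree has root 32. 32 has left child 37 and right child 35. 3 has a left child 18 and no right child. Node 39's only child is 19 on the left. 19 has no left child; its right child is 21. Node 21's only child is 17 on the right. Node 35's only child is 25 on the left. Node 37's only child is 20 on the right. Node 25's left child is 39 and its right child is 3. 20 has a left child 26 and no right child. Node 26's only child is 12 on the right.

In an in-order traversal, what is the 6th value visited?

In-order visits the left subtree, then the node, then the right subtree.
At 32: go left to 37.
  At 37: no left child.
  Visit 37.
  At 37: go right to 20.
    At 20: go left to 26.
      At 26: no left child.
      Visit 26.
      At 26: go right to 12.
        12 is a leaf — visit 12.
    Visit 20.
    At 20: no right child.
Visit 32.
At 32: go right to 35.
  At 35: go left to 25.
    At 25: go left to 39.
      At 39: go left to 19.
        At 19: no left child.
        Visit 19.
        At 19: go right to 21.
          At 21: no left child.
          Visit 21.
          At 21: go right to 17.
            17 is a leaf — visit 17.
      Visit 39.
      At 39: no right child.
    Visit 25.
    At 25: go right to 3.
      At 3: go left to 18.
        18 is a leaf — visit 18.
      Visit 3.
      At 3: no right child.
  Visit 35.
  At 35: no right child.
Full in-order sequence: 37, 26, 12, 20, 32, 19, 21, 17, 39, 25, 18, 3, 35.

19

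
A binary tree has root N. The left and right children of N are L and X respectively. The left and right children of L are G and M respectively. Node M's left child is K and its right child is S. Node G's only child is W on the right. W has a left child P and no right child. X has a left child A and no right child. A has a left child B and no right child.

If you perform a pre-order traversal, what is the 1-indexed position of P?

Pre-order visits the node, then its left subtree, then its right subtree.
Visit N.
At N: go left to L.
  Visit L.
  At L: go left to G.
    Visit G.
    At G: no left child.
    At G: go right to W.
      Visit W.
      At W: go left to P.
        P is a leaf — visit P.
      At W: no right child.
  At L: go right to M.
    Visit M.
    At M: go left to K.
      K is a leaf — visit K.
    At M: go right to S.
      S is a leaf — visit S.
At N: go right to X.
  Visit X.
  At X: go left to A.
    Visit A.
    At A: go left to B.
      B is a leaf — visit B.
    At A: no right child.
  At X: no right child.
Full pre-order sequence: N, L, G, W, P, M, K, S, X, A, B.

5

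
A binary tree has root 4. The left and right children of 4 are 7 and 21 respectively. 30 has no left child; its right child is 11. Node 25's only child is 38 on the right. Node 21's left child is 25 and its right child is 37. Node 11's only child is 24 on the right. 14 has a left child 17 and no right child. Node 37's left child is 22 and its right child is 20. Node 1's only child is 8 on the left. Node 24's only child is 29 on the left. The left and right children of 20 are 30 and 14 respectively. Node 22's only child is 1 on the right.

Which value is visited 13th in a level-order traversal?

11

Level-order visits nodes level by level from the root, left to right within each level.
Level 0: 4
Level 1: 7, 21
Level 2: 25, 37
Level 3: 38, 22, 20
Level 4: 1, 30, 14
Level 5: 8, 11, 17
Level 6: 24
Level 7: 29
Full level-order sequence: 4, 7, 21, 25, 37, 38, 22, 20, 1, 30, 14, 8, 11, 17, 24, 29.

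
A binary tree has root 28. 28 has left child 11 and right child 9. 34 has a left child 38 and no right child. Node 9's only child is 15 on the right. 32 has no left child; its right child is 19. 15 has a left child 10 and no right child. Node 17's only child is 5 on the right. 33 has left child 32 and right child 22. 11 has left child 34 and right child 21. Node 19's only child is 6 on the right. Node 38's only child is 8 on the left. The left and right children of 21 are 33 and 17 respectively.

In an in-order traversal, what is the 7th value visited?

In-order visits the left subtree, then the node, then the right subtree.
At 28: go left to 11.
  At 11: go left to 34.
    At 34: go left to 38.
      At 38: go left to 8.
        8 is a leaf — visit 8.
      Visit 38.
      At 38: no right child.
    Visit 34.
    At 34: no right child.
  Visit 11.
  At 11: go right to 21.
    At 21: go left to 33.
      At 33: go left to 32.
        At 32: no left child.
        Visit 32.
        At 32: go right to 19.
          At 19: no left child.
          Visit 19.
          At 19: go right to 6.
            6 is a leaf — visit 6.
      Visit 33.
      At 33: go right to 22.
        22 is a leaf — visit 22.
    Visit 21.
    At 21: go right to 17.
      At 17: no left child.
      Visit 17.
      At 17: go right to 5.
        5 is a leaf — visit 5.
Visit 28.
At 28: go right to 9.
  At 9: no left child.
  Visit 9.
  At 9: go right to 15.
    At 15: go left to 10.
      10 is a leaf — visit 10.
    Visit 15.
    At 15: no right child.
Full in-order sequence: 8, 38, 34, 11, 32, 19, 6, 33, 22, 21, 17, 5, 28, 9, 10, 15.

6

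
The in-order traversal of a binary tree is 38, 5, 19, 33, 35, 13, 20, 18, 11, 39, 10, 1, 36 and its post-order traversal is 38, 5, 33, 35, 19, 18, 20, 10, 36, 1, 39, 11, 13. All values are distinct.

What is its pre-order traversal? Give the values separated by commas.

13, 19, 5, 38, 35, 33, 11, 20, 18, 39, 1, 10, 36

The last element of post-order is the root; it splits in-order into left and right subtrees.
Root 13: left subtree has 5 nodes {38, 5, 19, 33, 35}, right has 7 {20, 18, 11, 39, 10, 1, 36}.
  Root 19: left subtree has 2 nodes {38, 5}, right has 2 {33, 35}.
    Root 5: left subtree has 1 node {38}, right has 0 { }.
    Root 35: left subtree has 1 node {33}, right has 0 { }.
  Root 11: left subtree has 2 nodes {20, 18}, right has 4 {39, 10, 1, 36}.
    Root 20: left subtree has 0 nodes { }, right has 1 {18}.
    Root 39: left subtree has 0 nodes { }, right has 3 {10, 1, 36}.
      Root 1: left subtree has 1 node {10}, right has 1 {36}.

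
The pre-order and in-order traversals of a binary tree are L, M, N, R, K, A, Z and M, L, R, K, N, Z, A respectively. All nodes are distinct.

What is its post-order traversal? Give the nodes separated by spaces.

M K R Z A N L

The first element of pre-order is the root; it splits in-order into left and right subtrees.
Root L: left subtree has 1 node {M}, right has 5 {R, K, N, Z, A}.
  Root N: left subtree has 2 nodes {R, K}, right has 2 {Z, A}.
    Root R: left subtree has 0 nodes { }, right has 1 {K}.
    Root A: left subtree has 1 node {Z}, right has 0 { }.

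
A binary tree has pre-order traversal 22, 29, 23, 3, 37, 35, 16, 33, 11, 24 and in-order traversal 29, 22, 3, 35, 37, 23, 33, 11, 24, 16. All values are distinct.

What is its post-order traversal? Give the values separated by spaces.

The first element of pre-order is the root; it splits in-order into left and right subtrees.
Root 22: left subtree has 1 node {29}, right has 8 {3, 35, 37, 23, 33, 11, 24, 16}.
  Root 23: left subtree has 3 nodes {3, 35, 37}, right has 4 {33, 11, 24, 16}.
    Root 3: left subtree has 0 nodes { }, right has 2 {35, 37}.
      Root 37: left subtree has 1 node {35}, right has 0 { }.
    Root 16: left subtree has 3 nodes {33, 11, 24}, right has 0 { }.
      Root 33: left subtree has 0 nodes { }, right has 2 {11, 24}.
        Root 11: left subtree has 0 nodes { }, right has 1 {24}.

29 35 37 3 24 11 33 16 23 22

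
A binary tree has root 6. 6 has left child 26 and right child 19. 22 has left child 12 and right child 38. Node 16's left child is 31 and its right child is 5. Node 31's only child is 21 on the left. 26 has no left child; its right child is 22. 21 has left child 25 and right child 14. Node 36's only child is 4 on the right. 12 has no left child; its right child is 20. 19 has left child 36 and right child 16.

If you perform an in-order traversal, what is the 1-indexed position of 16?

14

In-order visits the left subtree, then the node, then the right subtree.
At 6: go left to 26.
  At 26: no left child.
  Visit 26.
  At 26: go right to 22.
    At 22: go left to 12.
      At 12: no left child.
      Visit 12.
      At 12: go right to 20.
        20 is a leaf — visit 20.
    Visit 22.
    At 22: go right to 38.
      38 is a leaf — visit 38.
Visit 6.
At 6: go right to 19.
  At 19: go left to 36.
    At 36: no left child.
    Visit 36.
    At 36: go right to 4.
      4 is a leaf — visit 4.
  Visit 19.
  At 19: go right to 16.
    At 16: go left to 31.
      At 31: go left to 21.
        At 21: go left to 25.
          25 is a leaf — visit 25.
        Visit 21.
        At 21: go right to 14.
          14 is a leaf — visit 14.
      Visit 31.
      At 31: no right child.
    Visit 16.
    At 16: go right to 5.
      5 is a leaf — visit 5.
Full in-order sequence: 26, 12, 20, 22, 38, 6, 36, 4, 19, 25, 21, 14, 31, 16, 5.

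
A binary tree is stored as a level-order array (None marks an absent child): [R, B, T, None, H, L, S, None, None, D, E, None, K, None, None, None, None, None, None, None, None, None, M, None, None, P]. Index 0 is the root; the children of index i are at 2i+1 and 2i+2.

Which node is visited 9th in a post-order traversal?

S

Post-order visits the left subtree, then the right subtree, then the node.
At R: go left to B.
  At B: no left child.
  At B: go right to H.
    At H: go left to D.
      D is a leaf — visit D.
    At H: go right to E.
      At E: no left child.
      At E: go right to M.
        M is a leaf — visit M.
      Visit E.
    Visit H.
  Visit B.
At R: go right to T.
  At T: go left to L.
    At L: no left child.
    At L: go right to K.
      At K: go left to P.
        P is a leaf — visit P.
      At K: no right child.
      Visit K.
    Visit L.
  At T: go right to S.
    S is a leaf — visit S.
  Visit T.
Visit R.
Full post-order sequence: D, M, E, H, B, P, K, L, S, T, R.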